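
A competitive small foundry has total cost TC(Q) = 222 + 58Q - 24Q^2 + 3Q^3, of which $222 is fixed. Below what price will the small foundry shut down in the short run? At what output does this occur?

$10 per unit, at Q = 4

Short-run supply begins at min AVC. From VC = 58Q - 24Q^2 + 3Q^3, AVC = 58 - 24Q + 3Q^2.
dAVC/dQ = -24 + 6Q = 0 gives Q = 4. min AVC = 58 - 24·4 + 3·4^2 = 10.
So the shutdown price is $10.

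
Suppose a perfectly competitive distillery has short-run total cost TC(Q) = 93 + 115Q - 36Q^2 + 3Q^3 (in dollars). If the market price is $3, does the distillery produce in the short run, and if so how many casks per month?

Shut down

From TC, MC = TC'(Q) = 115 - 72Q + 9Q^2 and AVC = VC/Q = 115 - 36Q + 3Q^2.
AVC is minimized where dAVC/dQ = -36 + 6Q = 0, at Q = 6; min AVC = 115 - 36·6 + 3·6^2 = $7.
P = $3 lies below min AVC = $7; no output level covers variable cost.
The firm minimizes its loss by shutting down and losing only its fixed cost of $93.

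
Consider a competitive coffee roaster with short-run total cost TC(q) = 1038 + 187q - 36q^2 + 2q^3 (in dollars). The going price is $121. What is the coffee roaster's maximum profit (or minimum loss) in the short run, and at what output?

Profit = -$70 at q = 11

AVC = 187 - 36q + 2q^2 has its minimum $25 at q = 9; price $121 clears that bar, so the firm operates.
MC = 187 - 72q + 6q^2. Setting P = MC and taking the root on the rising branch gives q* = 11.
TR = 121·11 = 1331. TC = 1038 + 363 = 1401. Profit = 1331 − 1401 = -$70.
By producing, the firm covers all variable cost plus $968 of fixed cost; shutting down would lose the full $1038.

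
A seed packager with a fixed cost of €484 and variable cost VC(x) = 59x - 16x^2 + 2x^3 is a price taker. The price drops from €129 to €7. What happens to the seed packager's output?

MC = 59 - 32x + 6x^2; the shutdown threshold is min AVC = €27 (at x = 4).
With P = €129 above the shutdown price, P = MC gives x = 7.
At P = €7 < min AVC = €27, price no longer covers variable cost at any output, so the firm shuts down: x = 0.

Output falls from 7 to 0 (the firm shuts down)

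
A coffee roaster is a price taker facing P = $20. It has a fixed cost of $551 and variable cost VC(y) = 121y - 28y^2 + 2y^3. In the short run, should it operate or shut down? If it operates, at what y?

Strip out fixed cost: VC = 121y - 28y^2 + 2y^3. Then AVC = 121 - 28y + 2y^2 and MC = 121 - 56y + 6y^2.
AVC hits its minimum where MC = AVC, at y = 7, giving min AVC = 121 - 28·7 + 2·7^2 = $23.
Since P = $20 < min AVC = $23, price fails to cover variable cost at any output.
Shutting down limits the loss to fixed cost, $551.

Shut down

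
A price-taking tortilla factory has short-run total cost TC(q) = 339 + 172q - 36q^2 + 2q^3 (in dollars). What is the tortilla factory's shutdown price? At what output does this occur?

$10 per unit, at q = 9

The firm shuts down when price falls below the minimum of average variable cost. AVC = VC/q = 172 - 36q + 2q^2.
At the minimum of AVC, MC = AVC. MC = 172 - 72q + 6q^2; setting MC = AVC gives 4q^2 - 36q = 0, so q = 9. min AVC = 10.
So the shutdown price is $10.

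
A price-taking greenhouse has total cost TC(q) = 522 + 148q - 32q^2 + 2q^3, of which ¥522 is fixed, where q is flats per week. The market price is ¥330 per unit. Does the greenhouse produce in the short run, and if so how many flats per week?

Variable cost is VC = 148q - 32q^2 + 2q^3, so AVC = VC/q = 148 - 32q + 2q^2 and MC = dTC/dq = 148 - 64q + 6q^2.
AVC hits its minimum where MC = AVC, at q = 8, giving min AVC = 148 - 32·8 + 2·8^2 = ¥20.
P = ¥330 exceeds min AVC = ¥20, so the firm stays open.
P = MC gives -182 - 64q + 6q^2 = 0, with roots -7/3 and 13. Take the larger (rising MC): q* = 13.
Check: AVC at q = 13 is ¥70 ≤ P, so revenue covers variable cost.
Profit = P·q − TC = 330·13 − 1432 = ¥2858.

Produce at q = 13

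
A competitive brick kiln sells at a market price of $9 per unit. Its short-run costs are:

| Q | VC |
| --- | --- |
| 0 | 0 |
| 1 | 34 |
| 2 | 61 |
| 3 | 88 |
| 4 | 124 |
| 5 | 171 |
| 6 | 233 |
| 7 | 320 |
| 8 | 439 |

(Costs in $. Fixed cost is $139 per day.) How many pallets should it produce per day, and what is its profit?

Compute π = P·Q − TC at each output: Q=0: -139; Q=1: -164; Q=2: -182; Q=3: -200; Q=4: -227; Q=5: -265; Q=6: -318; Q=7: -396; Q=8: -506.
Profit is highest at Q = 0. Equivalently, the lowest AVC in the table is 88/3 ≈ $29.33 at Q = 3, and P = $9 falls below it — price never covers variable cost, so the firm shuts down and loses only its fixed cost.

Q = 0 (shut down); profit = -$139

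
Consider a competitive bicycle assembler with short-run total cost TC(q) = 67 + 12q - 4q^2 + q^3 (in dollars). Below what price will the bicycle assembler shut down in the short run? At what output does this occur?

The firm shuts down when price falls below the minimum of average variable cost. AVC = VC/q = 12 - 4q + q^2.
At the minimum of AVC, MC = AVC. MC = 12 - 8q + 3q^2; setting MC = AVC gives 2q^2 - 4q = 0, so q = 2. min AVC = 8.
For P < $8 the firm produces nothing.

$8 per unit, at q = 2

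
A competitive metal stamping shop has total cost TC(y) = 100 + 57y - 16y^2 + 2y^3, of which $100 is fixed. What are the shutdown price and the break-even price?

Shutdown price = $25; break-even price = $47

AVC = 57 - 16y + 2y^2; minimized at y = 4, giving min AVC = $25. That is the shutdown price.
ATC = 100/y + 57 - 16y + 2y^2. Setting dATC/dy = −100/y^2 − 16 + 4y = 0 gives y = 5 (since 4·5^3 − 16·5^2 = 100).
min ATC = 100/5 + 57 − 16·5 + 2·5^2 = $47. That is the break-even price.
For $25 ≤ P < $47 the firm produces at a loss; below $25 it shuts down.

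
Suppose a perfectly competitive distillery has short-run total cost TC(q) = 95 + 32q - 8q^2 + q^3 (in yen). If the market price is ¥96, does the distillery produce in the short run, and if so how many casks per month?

Produce at q = 8

Variable cost is VC = 32q - 8q^2 + q^3, so AVC = VC/q = 32 - 8q + q^2 and MC = dTC/dq = 32 - 16q + 3q^2.
AVC hits its minimum where MC = AVC, at q = 4, giving min AVC = 32 - 8·4 + 4^2 = ¥16.
Since P = ¥96 ≥ min AVC = ¥16, price covers variable cost and the firm should produce.
Solving P = MC: -64 - 16q + 3q^2 = 0 ⇒ q = -8/3 or 8. On the upward-sloping branch, q* = 8.
Check: AVC at q = 8 is ¥32 ≤ P, so revenue covers variable cost.
Profit = P·q − TC = 96·8 − 351 = ¥417.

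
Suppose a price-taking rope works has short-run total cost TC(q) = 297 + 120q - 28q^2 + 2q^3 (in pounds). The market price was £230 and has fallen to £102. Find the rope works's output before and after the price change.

AVC = 120 - 28q + 2q^2, minimized at q = 7 where min AVC = £22. MC = 120 - 56q + 6q^2.
With P = £230 above the shutdown price, P = MC gives q = 11.
At P = £102 ≥ min AVC, set P = MC: q = 9. The firm stays open but cuts output.

Output falls from 11 to 9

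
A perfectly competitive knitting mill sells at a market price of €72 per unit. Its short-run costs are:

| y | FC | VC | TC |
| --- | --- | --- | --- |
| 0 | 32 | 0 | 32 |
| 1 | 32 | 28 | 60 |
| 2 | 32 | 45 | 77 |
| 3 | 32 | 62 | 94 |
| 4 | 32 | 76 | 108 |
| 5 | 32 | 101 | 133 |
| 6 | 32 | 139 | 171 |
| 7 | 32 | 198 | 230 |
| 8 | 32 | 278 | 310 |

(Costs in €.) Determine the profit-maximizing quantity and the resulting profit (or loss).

Compute π = P·y − TC at each output: y=0: -32; y=1: 12; y=2: 67; y=3: 122; y=4: 180; y=5: 227; y=6: 261; y=7: 274; y=8: 266.
Profit is maximized at y = 7. AVC there is 198/7 = €28.29 ≤ P, so producing beats shutting down (which would give -€32).

y = 7; profit = €274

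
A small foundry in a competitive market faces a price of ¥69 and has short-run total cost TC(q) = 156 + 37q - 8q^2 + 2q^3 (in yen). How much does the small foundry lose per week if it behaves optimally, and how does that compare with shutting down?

Profit = -¥28 at q = 4

AVC = 37 - 8q + 2q^2; min AVC = ¥29 at q = 2. Since P = ¥69 ≥ min AVC, the firm produces.
MC = 37 - 16q + 6q^2. Setting P = MC and taking the root on the rising branch gives q* = 4.
TR = 69·4 = 276. TC = 156 + 148 = 304. Profit = 276 − 304 = -¥28.
Shutting down would mean losing the fixed cost of ¥156, so operating at a loss of ¥28 is better by ¥128.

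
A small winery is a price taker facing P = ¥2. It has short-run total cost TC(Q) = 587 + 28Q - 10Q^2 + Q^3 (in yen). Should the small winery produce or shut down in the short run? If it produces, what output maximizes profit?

Shut down

Variable cost is VC = 28Q - 10Q^2 + Q^3, so AVC = VC/Q = 28 - 10Q + Q^2 and MC = dTC/dQ = 28 - 20Q + 3Q^2.
AVC hits its minimum where MC = AVC, at Q = 5, giving min AVC = 28 - 10·5 + 5^2 = ¥3.
With P < min AVC (¥2 < ¥3), every unit sold adds to the loss.
The firm minimizes its loss by shutting down and losing only its fixed cost of ¥587.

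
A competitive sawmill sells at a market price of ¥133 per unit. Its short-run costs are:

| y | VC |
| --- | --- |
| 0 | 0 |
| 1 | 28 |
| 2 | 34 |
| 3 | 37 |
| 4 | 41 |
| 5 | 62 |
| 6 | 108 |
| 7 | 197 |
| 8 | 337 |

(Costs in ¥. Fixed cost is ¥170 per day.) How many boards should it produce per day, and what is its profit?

y = 7; profit = ¥564

Profit at each row (π = 133y − TC): y=0: -170; y=1: -65; y=2: 62; y=3: 192; y=4: 321; y=5: 433; y=6: 520; y=7: 564; y=8: 557.
Profit is maximized at y = 7. AVC there is 197/7 = ¥28.14 ≤ P, so producing beats shutting down (which would give -¥170).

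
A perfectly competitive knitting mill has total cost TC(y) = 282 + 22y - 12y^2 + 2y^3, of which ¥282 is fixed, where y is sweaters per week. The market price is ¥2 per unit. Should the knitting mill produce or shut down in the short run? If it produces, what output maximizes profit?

Shut down

Variable cost is VC = 22y - 12y^2 + 2y^3, so AVC = VC/y = 22 - 12y + 2y^2 and MC = dTC/dy = 22 - 24y + 6y^2.
AVC is minimized where dAVC/dy = -12 + 4y = 0, at y = 3; min AVC = 22 - 12·3 + 2·3^2 = ¥4.
Since P = ¥2 < min AVC = ¥4, price fails to cover variable cost at any output.
The firm minimizes its loss by shutting down and losing only its fixed cost of ¥282.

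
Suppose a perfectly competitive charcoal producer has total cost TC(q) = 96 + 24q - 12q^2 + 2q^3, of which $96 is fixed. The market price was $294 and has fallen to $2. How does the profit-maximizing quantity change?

MC = 24 - 24q + 6q^2; the shutdown threshold is min AVC = $6 (at q = 3).
With P = $294 above the shutdown price, P = MC gives q = 9.
At P = $2 < min AVC = $6, price no longer covers variable cost at any output, so the firm shuts down: q = 0.

Output falls from 9 to 0 (the firm shuts down)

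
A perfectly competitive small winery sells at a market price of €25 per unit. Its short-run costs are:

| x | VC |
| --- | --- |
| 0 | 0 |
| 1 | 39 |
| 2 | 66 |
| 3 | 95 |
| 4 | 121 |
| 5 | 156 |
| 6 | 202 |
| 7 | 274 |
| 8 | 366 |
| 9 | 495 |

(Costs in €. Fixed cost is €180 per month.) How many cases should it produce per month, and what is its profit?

x = 0 (shut down); profit = -€180

Profit at each row (π = 25x − TC): x=0: -180; x=1: -194; x=2: -196; x=3: -200; x=4: -201; x=5: -211; x=6: -232; x=7: -279; x=8: -346; x=9: -450.
Profit is highest at x = 0. Equivalently, the lowest AVC in the table is 121/4 ≈ €30.25 at x = 4, and P = €25 falls below it — price never covers variable cost, so the firm shuts down and loses only its fixed cost.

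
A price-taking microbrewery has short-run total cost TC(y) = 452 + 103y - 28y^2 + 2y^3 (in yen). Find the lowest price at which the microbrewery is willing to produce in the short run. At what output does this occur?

The shutdown price is the minimum of AVC. VC = 103y - 28y^2 + 2y^3, so AVC = 103 - 28y + 2y^2.
At the minimum of AVC, MC = AVC. MC = 103 - 56y + 6y^2; setting MC = AVC gives 4y^2 - 28y = 0, so y = 7. min AVC = 5.
For P < ¥5 the firm produces nothing.

¥5 per unit, at y = 7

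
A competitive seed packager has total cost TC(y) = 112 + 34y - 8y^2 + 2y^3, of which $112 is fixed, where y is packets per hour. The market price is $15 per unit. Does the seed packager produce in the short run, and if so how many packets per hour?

From TC, MC = TC'(y) = 34 - 16y + 6y^2 and AVC = VC/y = 34 - 8y + 2y^2.
The AVC parabola has its vertex at y = 8/4 = 2, where AVC = 34 - 8·2 + 2·2^2 = $26.
P = $15 lies below min AVC = $26; no output level covers variable cost.
Shutting down limits the loss to fixed cost, $112.

Shut down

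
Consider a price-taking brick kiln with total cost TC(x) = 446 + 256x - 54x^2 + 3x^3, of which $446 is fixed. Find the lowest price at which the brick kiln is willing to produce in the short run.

$13 per unit

The shutdown price is the minimum of AVC. VC = 256x - 54x^2 + 3x^3, so AVC = 256 - 54x + 3x^2.
At the minimum of AVC, MC = AVC. MC = 256 - 108x + 9x^2; setting MC = AVC gives 6x^2 - 54x = 0, so x = 9. min AVC = 13.
The firm shuts down for any P below $13.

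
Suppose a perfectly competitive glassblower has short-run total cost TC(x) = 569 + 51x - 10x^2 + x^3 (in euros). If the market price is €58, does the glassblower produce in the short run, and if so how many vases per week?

Strip out fixed cost: VC = 51x - 10x^2 + x^3. Then AVC = 51 - 10x + x^2 and MC = 51 - 20x + 3x^2.
AVC hits its minimum where MC = AVC, at x = 5, giving min AVC = 51 - 10·5 + 5^2 = €26.
Because €58 ≥ €26, revenue can cover variable cost; the firm operates.
P = MC gives -7 - 20x + 3x^2 = 0, with roots -1/3 and 7. Take the larger (rising MC): x* = 7.
Check: AVC at x = 7 is €30 ≤ P, so revenue covers variable cost.
Profit = P·x − TC = 58·7 − 779 = -€373, a loss, but smaller than the €569 fixed cost the firm would lose by shutting down.

Produce at x = 7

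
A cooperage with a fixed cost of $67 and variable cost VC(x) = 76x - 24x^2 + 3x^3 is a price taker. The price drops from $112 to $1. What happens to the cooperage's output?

MC = 76 - 48x + 9x^2; the shutdown threshold is min AVC = $28 (at x = 4).
With P = $112 above the shutdown price, P = MC gives x = 6.
At P = $1 < min AVC = $28, price no longer covers variable cost at any output, so the firm shuts down: x = 0.

Output falls from 6 to 0 (the firm shuts down)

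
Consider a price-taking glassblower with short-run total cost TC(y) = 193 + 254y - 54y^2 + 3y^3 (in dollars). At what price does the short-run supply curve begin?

$11 per unit

The firm shuts down when price falls below the minimum of average variable cost. AVC = VC/y = 254 - 54y + 3y^2.
At the minimum of AVC, MC = AVC. MC = 254 - 108y + 9y^2; setting MC = AVC gives 6y^2 - 54y = 0, so y = 9. min AVC = 11.
For P < $11 the firm produces nothing.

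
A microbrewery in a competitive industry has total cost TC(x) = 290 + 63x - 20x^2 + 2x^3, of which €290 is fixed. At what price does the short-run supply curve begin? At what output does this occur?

The shutdown price is the minimum of AVC. VC = 63x - 20x^2 + 2x^3, so AVC = 63 - 20x + 2x^2.
dAVC/dx = -20 + 4x = 0 gives x = 5. min AVC = 63 - 20·5 + 2·5^2 = 13.
The firm shuts down for any P below €13.

€13 per unit, at x = 5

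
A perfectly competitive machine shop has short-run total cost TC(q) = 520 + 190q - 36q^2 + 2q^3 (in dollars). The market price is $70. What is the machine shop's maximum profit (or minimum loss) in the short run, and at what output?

Profit = -$120 at q = 10

AVC = 190 - 36q + 2q^2 has its minimum $28 at q = 9; price $70 clears that bar, so the firm operates.
MC = 190 - 72q + 6q^2. Setting P = MC and taking the root on the rising branch gives q* = 10.
TR = 70·10 = 700. TC = 520 + 300 = 820. Profit = 700 − 820 = -$120.
By producing, the firm covers all variable cost plus $400 of fixed cost; shutting down would lose the full $520.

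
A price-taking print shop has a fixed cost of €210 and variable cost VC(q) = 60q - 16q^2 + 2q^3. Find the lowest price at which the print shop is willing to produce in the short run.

€28 per unit

The firm shuts down when price falls below the minimum of average variable cost. AVC = VC/q = 60 - 16q + 2q^2.
dAVC/dq = -16 + 4q = 0 gives q = 4. min AVC = 60 - 16·4 + 2·4^2 = 28.
For P < €28 the firm produces nothing.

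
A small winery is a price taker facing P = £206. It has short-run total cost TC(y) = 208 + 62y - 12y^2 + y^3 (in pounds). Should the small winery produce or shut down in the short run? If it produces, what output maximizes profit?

Strip out fixed cost: VC = 62y - 12y^2 + y^3. Then AVC = 62 - 12y + y^2 and MC = 62 - 24y + 3y^2.
AVC is minimized where dAVC/dy = -12 + 2y = 0, at y = 6; min AVC = 62 - 12·6 + 6^2 = £26.
Because £206 ≥ £26, revenue can cover variable cost; the firm operates.
P = MC gives -144 - 24y + 3y^2 = 0, with roots -4 and 12. Take the larger (rising MC): y* = 12.
Check: AVC at y = 12 is £62 ≤ P, so revenue covers variable cost.
Profit = P·y − TC = 206·12 − 952 = £1520.

Produce at y = 12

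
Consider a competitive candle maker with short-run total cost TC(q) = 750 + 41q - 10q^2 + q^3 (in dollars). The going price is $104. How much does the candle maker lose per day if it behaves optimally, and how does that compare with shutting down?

Profit = -$102 at q = 9

AVC = 41 - 10q + q^2 has its minimum $16 at q = 5; price $104 clears that bar, so the firm operates.
With MC = 41 - 20q + 3q^2, P = MC on the upward-sloping part at q* = 9.
TR = 104·9 = 936. TC = 750 + 288 = 1038. Profit = 936 − 1038 = -$102.
By producing, the firm covers all variable cost plus $648 of fixed cost; shutting down would lose the full $750.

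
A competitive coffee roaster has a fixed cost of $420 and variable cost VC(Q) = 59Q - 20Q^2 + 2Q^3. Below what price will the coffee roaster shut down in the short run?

The shutdown price is the minimum of AVC. VC = 59Q - 20Q^2 + 2Q^3, so AVC = 59 - 20Q + 2Q^2.
At the minimum of AVC, MC = AVC. MC = 59 - 40Q + 6Q^2; setting MC = AVC gives 4Q^2 - 20Q = 0, so Q = 5. min AVC = 9.
So the shutdown price is $9.

$9 per unit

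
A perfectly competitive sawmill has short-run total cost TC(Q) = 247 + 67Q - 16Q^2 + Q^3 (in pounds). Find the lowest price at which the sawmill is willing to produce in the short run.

£3 per unit

The shutdown price is the minimum of AVC. VC = 67Q - 16Q^2 + Q^3, so AVC = 67 - 16Q + Q^2.
At the minimum of AVC, MC = AVC. MC = 67 - 32Q + 3Q^2; setting MC = AVC gives 2Q^2 - 16Q = 0, so Q = 8. min AVC = 3.
The firm shuts down for any P below £3.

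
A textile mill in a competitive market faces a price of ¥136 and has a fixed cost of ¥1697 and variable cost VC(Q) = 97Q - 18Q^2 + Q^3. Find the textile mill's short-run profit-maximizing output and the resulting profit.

Profit = -¥345 at Q = 13

AVC = 97 - 18Q + Q^2 has its minimum ¥16 at Q = 9; price ¥136 clears that bar, so the firm operates.
With MC = 97 - 36Q + 3Q^2, P = MC on the upward-sloping part at Q* = 13.
TR = 136·13 = 1768. TC = 1697 + 416 = 2113. Profit = 1768 − 2113 = -¥345.
That loss of ¥345 beats the ¥1697 the firm would lose by shutting down; producing recovers ¥1352 of fixed cost.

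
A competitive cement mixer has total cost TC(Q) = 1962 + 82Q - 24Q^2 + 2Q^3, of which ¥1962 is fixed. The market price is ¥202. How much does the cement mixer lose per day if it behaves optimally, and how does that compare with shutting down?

Profit = -¥362 at Q = 10

AVC = 82 - 24Q + 2Q^2; min AVC = ¥10 at Q = 6. Since P = ¥202 ≥ min AVC, the firm produces.
With MC = 82 - 48Q + 6Q^2, P = MC on the upward-sloping part at Q* = 10.
TR = 202·10 = 2020. TC = 1962 + 420 = 2382. Profit = 2020 − 2382 = -¥362.
By producing, the firm covers all variable cost plus ¥1600 of fixed cost; shutting down would lose the full ¥1962.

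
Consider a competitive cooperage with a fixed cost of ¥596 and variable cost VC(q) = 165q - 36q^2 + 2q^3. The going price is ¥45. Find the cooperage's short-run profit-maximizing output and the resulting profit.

Profit = -¥196 at q = 10

AVC = 165 - 36q + 2q^2 has its minimum ¥3 at q = 9; price ¥45 clears that bar, so the firm operates.
With MC = 165 - 72q + 6q^2, P = MC on the upward-sloping part at q* = 10.
TR = 45·10 = 450. TC = 596 + 50 = 646. Profit = 450 − 646 = -¥196.
By producing, the firm covers all variable cost plus ¥400 of fixed cost; shutting down would lose the full ¥596.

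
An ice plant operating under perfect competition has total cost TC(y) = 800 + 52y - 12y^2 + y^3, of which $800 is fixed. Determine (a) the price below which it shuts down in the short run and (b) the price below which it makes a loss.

Shutdown price = $16; break-even price = $112

Shutdown price = min AVC. AVC = 52 - 12y + y^2, with vertex at y = 6 and minimum $16.
ATC = 800/y + 52 - 12y + y^2. Setting dATC/dy = −800/y^2 − 12 + 2y = 0 gives y = 10 (since 2·10^3 − 12·10^2 = 800).
min ATC = 800/10 + 52 − 12·10 + 10^2 = $112. That is the break-even price.
Between these two prices the firm operates at a loss; above $112 it earns a profit.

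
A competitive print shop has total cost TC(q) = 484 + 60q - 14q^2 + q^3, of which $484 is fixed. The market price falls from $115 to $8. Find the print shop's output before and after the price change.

Output falls from 11 to 0 (the firm shuts down)

MC = 60 - 28q + 3q^2; the shutdown threshold is min AVC = $11 (at q = 7).
With P = $115 above the shutdown price, P = MC gives q = 11.
At P = $8 < min AVC = $11, price no longer covers variable cost at any output, so the firm shuts down: q = 0.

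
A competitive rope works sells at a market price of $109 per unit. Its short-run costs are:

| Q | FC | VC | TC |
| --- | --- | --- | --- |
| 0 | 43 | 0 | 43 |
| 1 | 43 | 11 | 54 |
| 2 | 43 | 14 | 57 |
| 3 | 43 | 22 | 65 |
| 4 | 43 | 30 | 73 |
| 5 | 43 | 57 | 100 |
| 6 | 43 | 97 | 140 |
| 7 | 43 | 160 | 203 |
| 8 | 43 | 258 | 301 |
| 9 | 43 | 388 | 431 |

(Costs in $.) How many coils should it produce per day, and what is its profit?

Q = 8; profit = $571

Tabulate TR − TC: Q=0: -43; Q=1: 55; Q=2: 161; Q=3: 262; Q=4: 363; Q=5: 445; Q=6: 514; Q=7: 560; Q=8: 571; Q=9: 550.
Profit is maximized at Q = 8. AVC there is 258/8 = $32.25 ≤ P, so producing beats shutting down (which would give -$43).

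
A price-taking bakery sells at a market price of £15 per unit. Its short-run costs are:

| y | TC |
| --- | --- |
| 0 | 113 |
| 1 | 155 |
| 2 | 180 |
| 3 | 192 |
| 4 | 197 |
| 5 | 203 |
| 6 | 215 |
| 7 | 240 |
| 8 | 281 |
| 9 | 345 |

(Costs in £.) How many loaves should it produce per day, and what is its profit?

y = 0 (shut down); profit = -£113

Tabulate TR − TC: y=0: -113; y=1: -140; y=2: -150; y=3: -147; y=4: -137; y=5: -128; y=6: -125; y=7: -135; y=8: -161; y=9: -210.
Profit is highest at y = 0. Equivalently, the lowest AVC in the table is 102/6 ≈ £17 at y = 6, and P = £15 falls below it — price never covers variable cost, so the firm shuts down and loses only its fixed cost.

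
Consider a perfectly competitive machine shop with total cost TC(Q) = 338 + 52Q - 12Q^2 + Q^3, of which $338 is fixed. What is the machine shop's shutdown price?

Short-run supply begins at min AVC. From VC = 52Q - 12Q^2 + Q^3, AVC = 52 - 12Q + Q^2.
At the minimum of AVC, MC = AVC. MC = 52 - 24Q + 3Q^2; setting MC = AVC gives 2Q^2 - 12Q = 0, so Q = 6. min AVC = 16.
For P < $16 the firm produces nothing.

$16 per unit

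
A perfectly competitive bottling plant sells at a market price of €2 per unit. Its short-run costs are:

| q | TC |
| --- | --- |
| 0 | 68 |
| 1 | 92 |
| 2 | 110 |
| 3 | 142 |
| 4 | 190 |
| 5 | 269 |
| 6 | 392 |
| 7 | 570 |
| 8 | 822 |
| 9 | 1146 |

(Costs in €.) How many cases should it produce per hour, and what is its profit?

q = 0 (shut down); profit = -€68

Profit at each row (π = 2q − TC): q=0: -68; q=1: -90; q=2: -106; q=3: -136; q=4: -182; q=5: -259; q=6: -380; q=7: -556; q=8: -806; q=9: -1128.
Profit is highest at q = 0. Equivalently, the lowest AVC in the table is 42/2 ≈ €21 at q = 2, and P = €2 falls below it — price never covers variable cost, so the firm shuts down and loses only its fixed cost.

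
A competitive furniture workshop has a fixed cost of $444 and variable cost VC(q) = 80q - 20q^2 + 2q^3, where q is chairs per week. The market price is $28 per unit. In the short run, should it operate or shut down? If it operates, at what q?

Shut down

Strip out fixed cost: VC = 80q - 20q^2 + 2q^3. Then AVC = 80 - 20q + 2q^2 and MC = 80 - 40q + 6q^2.
AVC is minimized where dAVC/dq = -20 + 4q = 0, at q = 5; min AVC = 80 - 20·5 + 2·5^2 = $30.
With P < min AVC ($28 < $30), every unit sold adds to the loss.
Shutting down limits the loss to fixed cost, $444.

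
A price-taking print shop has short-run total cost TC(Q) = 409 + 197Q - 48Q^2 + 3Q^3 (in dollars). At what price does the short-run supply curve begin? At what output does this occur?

Short-run supply begins at min AVC. From VC = 197Q - 48Q^2 + 3Q^3, AVC = 197 - 48Q + 3Q^2.
dAVC/dQ = -48 + 6Q = 0 gives Q = 8. min AVC = 197 - 48·8 + 3·8^2 = 5.
For P < $5 the firm produces nothing.

$5 per unit, at Q = 8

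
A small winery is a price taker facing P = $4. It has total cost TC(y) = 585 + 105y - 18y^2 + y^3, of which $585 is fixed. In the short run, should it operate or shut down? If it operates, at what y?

Strip out fixed cost: VC = 105y - 18y^2 + y^3. Then AVC = 105 - 18y + y^2 and MC = 105 - 36y + 3y^2.
The AVC parabola has its vertex at y = 18/2 = 9, where AVC = 105 - 18·9 + 9^2 = $24.
P = $4 lies below min AVC = $24; no output level covers variable cost.
The firm minimizes its loss by shutting down and losing only its fixed cost of $585.

Shut down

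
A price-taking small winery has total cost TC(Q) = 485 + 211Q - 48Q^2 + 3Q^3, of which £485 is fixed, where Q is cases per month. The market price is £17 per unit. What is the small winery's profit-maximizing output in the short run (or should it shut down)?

Shut down

From TC, MC = TC'(Q) = 211 - 96Q + 9Q^2 and AVC = VC/Q = 211 - 48Q + 3Q^2.
AVC hits its minimum where MC = AVC, at Q = 8, giving min AVC = 211 - 48·8 + 3·8^2 = £19.
Since P = £17 < min AVC = £19, price fails to cover variable cost at any output.
Shutting down limits the loss to fixed cost, £485.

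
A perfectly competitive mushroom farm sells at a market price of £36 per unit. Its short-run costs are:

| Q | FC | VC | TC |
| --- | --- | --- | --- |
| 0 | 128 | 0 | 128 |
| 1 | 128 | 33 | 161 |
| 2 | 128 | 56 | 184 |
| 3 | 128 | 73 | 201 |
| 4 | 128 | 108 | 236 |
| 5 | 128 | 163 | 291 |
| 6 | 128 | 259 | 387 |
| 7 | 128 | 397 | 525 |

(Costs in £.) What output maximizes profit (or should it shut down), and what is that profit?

Tabulate TR − TC: Q=0: -128; Q=1: -125; Q=2: -112; Q=3: -93; Q=4: -92; Q=5: -111; Q=6: -171; Q=7: -273.
Profit is maximized at Q = 4. AVC there is 108/4 = £27 ≤ P, so producing beats shutting down (which would give -£128).

Q = 4; profit = -£92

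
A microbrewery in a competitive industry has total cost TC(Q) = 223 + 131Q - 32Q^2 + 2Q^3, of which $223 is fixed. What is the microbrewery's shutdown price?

Short-run supply begins at min AVC. From VC = 131Q - 32Q^2 + 2Q^3, AVC = 131 - 32Q + 2Q^2.
At the minimum of AVC, MC = AVC. MC = 131 - 64Q + 6Q^2; setting MC = AVC gives 4Q^2 - 32Q = 0, so Q = 8. min AVC = 3.
The firm shuts down for any P below $3.

$3 per unit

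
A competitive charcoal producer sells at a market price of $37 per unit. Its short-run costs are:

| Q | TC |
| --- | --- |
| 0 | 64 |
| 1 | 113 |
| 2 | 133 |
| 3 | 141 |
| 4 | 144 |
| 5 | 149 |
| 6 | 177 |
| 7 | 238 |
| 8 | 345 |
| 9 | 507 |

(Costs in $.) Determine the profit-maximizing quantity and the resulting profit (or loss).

Q = 6; profit = $45

Tabulate TR − TC: Q=0: -64; Q=1: -76; Q=2: -59; Q=3: -30; Q=4: 4; Q=5: 36; Q=6: 45; Q=7: 21; Q=8: -49; Q=9: -174.
Profit is maximized at Q = 6. AVC there is 113/6 = $18.83 ≤ P, so producing beats shutting down (which would give -$64).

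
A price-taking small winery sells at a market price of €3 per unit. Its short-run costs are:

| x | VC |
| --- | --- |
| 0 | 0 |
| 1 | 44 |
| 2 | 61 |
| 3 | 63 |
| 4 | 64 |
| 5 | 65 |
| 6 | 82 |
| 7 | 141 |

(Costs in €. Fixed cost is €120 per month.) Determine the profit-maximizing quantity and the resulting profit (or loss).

x = 0 (shut down); profit = -€120

Tabulate TR − TC: x=0: -120; x=1: -161; x=2: -175; x=3: -174; x=4: -172; x=5: -170; x=6: -184; x=7: -240.
Profit is highest at x = 0. Equivalently, the lowest AVC in the table is 65/5 ≈ €13 at x = 5, and P = €3 falls below it — price never covers variable cost, so the firm shuts down and loses only its fixed cost.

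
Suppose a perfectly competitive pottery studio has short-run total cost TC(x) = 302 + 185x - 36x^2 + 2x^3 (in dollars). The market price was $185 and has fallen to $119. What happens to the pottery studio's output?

Output falls from 12 to 11

MC = 185 - 72x + 6x^2; the shutdown threshold is min AVC = $23 (at x = 9).
With P = $185 above the shutdown price, P = MC gives x = 12.
At P = $119 ≥ min AVC, set P = MC: x = 11. The firm stays open but cuts output.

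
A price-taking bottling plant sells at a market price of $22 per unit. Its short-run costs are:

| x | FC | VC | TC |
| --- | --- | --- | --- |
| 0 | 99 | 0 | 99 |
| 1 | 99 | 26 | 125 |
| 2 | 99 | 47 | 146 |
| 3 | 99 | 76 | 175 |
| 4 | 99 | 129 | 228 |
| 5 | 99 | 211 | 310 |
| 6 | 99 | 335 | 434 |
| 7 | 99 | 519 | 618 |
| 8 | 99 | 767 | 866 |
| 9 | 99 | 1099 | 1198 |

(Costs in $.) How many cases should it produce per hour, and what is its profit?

x = 0 (shut down); profit = -$99

Profit at each row (π = 22x − TC): x=0: -99; x=1: -103; x=2: -102; x=3: -109; x=4: -140; x=5: -200; x=6: -302; x=7: -464; x=8: -690; x=9: -1000.
Profit is highest at x = 0. Equivalently, the lowest AVC in the table is 47/2 ≈ $23.50 at x = 2, and P = $22 falls below it — price never covers variable cost, so the firm shuts down and loses only its fixed cost.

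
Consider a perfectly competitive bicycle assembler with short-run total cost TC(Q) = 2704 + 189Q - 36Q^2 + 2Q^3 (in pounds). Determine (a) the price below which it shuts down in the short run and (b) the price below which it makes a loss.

Shutdown price = £27; break-even price = £267

AVC = 189 - 36Q + 2Q^2; minimized at Q = 9, giving min AVC = £27. That is the shutdown price.
ATC = 2704/Q + 189 - 36Q + 2Q^2. Setting dATC/dQ = −2704/Q^2 − 36 + 4Q = 0 gives Q = 13 (since 4·13^3 − 36·13^2 = 2704).
min ATC = 2704/13 + 189 − 36·13 + 2·13^2 = £267. That is the break-even price.
For £27 ≤ P < £267 the firm produces at a loss; below £27 it shuts down.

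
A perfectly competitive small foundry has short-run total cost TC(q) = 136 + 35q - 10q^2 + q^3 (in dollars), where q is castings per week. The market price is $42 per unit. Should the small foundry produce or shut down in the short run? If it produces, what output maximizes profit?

Produce at q = 7

Variable cost is VC = 35q - 10q^2 + q^3, so AVC = VC/q = 35 - 10q + q^2 and MC = dTC/dq = 35 - 20q + 3q^2.
AVC is minimized where dAVC/dq = -10 + 2q = 0, at q = 5; min AVC = 35 - 10·5 + 5^2 = $10.
P = $42 exceeds min AVC = $10, so the firm stays open.
Solving P = MC: -7 - 20q + 3q^2 = 0 ⇒ q = -1/3 or 7. On the upward-sloping branch, q* = 7.
Check: AVC at q = 7 is $14 ≤ P, so revenue covers variable cost.
Profit = P·q − TC = 42·7 − 234 = $60.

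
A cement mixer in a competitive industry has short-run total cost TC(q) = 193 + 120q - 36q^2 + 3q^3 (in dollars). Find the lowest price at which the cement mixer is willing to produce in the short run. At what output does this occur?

$12 per unit, at q = 6

The firm shuts down when price falls below the minimum of average variable cost. AVC = VC/q = 120 - 36q + 3q^2.
At the minimum of AVC, MC = AVC. MC = 120 - 72q + 9q^2; setting MC = AVC gives 6q^2 - 36q = 0, so q = 6. min AVC = 12.
For P < $12 the firm produces nothing.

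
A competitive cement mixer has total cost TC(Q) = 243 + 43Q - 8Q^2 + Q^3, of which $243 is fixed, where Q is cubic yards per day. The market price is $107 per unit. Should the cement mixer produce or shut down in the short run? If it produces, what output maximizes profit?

Produce at Q = 8

Strip out fixed cost: VC = 43Q - 8Q^2 + Q^3. Then AVC = 43 - 8Q + Q^2 and MC = 43 - 16Q + 3Q^2.
AVC hits its minimum where MC = AVC, at Q = 4, giving min AVC = 43 - 8·4 + 4^2 = $27.
P = $107 exceeds min AVC = $27, so the firm stays open.
P = MC gives -64 - 16Q + 3Q^2 = 0, with roots -8/3 and 8. Take the larger (rising MC): Q* = 8.
Check: AVC at Q = 8 is $43 ≤ P, so revenue covers variable cost.
Profit = P·Q − TC = 107·8 − 587 = $269.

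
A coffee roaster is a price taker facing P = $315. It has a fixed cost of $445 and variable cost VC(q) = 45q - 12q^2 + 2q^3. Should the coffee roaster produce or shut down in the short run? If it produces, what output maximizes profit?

Strip out fixed cost: VC = 45q - 12q^2 + 2q^3. Then AVC = 45 - 12q + 2q^2 and MC = 45 - 24q + 6q^2.
AVC is minimized where dAVC/dq = -12 + 4q = 0, at q = 3; min AVC = 45 - 12·3 + 2·3^2 = $27.
P = $315 exceeds min AVC = $27, so the firm stays open.
Set P = MC: 315 = 45 - 24q + 6q^2 → -270 - 24q + 6q^2 = 0. The roots are q = -5 and q = 9; the profit-maximizing output is on the rising part of MC, so q* = 9.
Check: AVC at q = 9 is $99 ≤ P, so revenue covers variable cost.
Profit = P·q − TC = 315·9 − 1336 = $1499.

Produce at q = 9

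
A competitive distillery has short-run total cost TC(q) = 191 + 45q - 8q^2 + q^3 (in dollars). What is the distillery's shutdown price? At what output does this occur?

$29 per unit, at q = 4

The shutdown price is the minimum of AVC. VC = 45q - 8q^2 + q^3, so AVC = 45 - 8q + q^2.
dAVC/dq = -8 + 2q = 0 gives q = 4. min AVC = 45 - 8·4 + 4^2 = 29.
The firm shuts down for any P below $29.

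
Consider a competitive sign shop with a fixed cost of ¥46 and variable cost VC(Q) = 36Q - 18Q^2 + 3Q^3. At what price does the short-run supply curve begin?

The firm shuts down when price falls below the minimum of average variable cost. AVC = VC/Q = 36 - 18Q + 3Q^2.
At the minimum of AVC, MC = AVC. MC = 36 - 36Q + 9Q^2; setting MC = AVC gives 6Q^2 - 18Q = 0, so Q = 3. min AVC = 9.
The firm shuts down for any P below ¥9.

¥9 per unit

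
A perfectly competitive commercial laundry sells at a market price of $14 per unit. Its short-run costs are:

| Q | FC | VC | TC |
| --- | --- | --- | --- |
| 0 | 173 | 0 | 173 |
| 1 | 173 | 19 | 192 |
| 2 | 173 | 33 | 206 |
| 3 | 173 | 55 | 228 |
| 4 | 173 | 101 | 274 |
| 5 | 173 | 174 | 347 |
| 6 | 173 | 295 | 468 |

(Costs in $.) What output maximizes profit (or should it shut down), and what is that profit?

Profit at each row (π = 14Q − TC): Q=0: -173; Q=1: -178; Q=2: -178; Q=3: -186; Q=4: -218; Q=5: -277; Q=6: -384.
Profit is highest at Q = 0. Equivalently, the lowest AVC in the table is 33/2 ≈ $16.50 at Q = 2, and P = $14 falls below it — price never covers variable cost, so the firm shuts down and loses only its fixed cost.

Q = 0 (shut down); profit = -$173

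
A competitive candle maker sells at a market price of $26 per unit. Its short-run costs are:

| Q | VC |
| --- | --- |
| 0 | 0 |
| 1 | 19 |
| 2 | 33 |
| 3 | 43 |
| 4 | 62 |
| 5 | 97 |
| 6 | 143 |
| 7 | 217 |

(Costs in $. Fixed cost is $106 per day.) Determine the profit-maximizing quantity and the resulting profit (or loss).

Q = 4; profit = -$64

Profit at each row (π = 26Q − TC): Q=0: -106; Q=1: -99; Q=2: -87; Q=3: -71; Q=4: -64; Q=5: -73; Q=6: -93; Q=7: -141.
Profit is maximized at Q = 4. AVC there is 62/4 = $15.50 ≤ P, so producing beats shutting down (which would give -$106).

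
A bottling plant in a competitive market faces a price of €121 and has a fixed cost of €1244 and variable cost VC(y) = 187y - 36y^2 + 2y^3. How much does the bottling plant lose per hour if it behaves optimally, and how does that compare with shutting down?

AVC = 187 - 36y + 2y^2 has its minimum €25 at y = 9; price €121 clears that bar, so the firm operates.
With MC = 187 - 72y + 6y^2, P = MC on the upward-sloping part at y* = 11.
TR = 121·11 = 1331. TC = 1244 + 363 = 1607. Profit = 1331 − 1607 = -€276.
Shutting down would mean losing the fixed cost of €1244, so operating at a loss of €276 is better by €968.

Profit = -€276 at y = 11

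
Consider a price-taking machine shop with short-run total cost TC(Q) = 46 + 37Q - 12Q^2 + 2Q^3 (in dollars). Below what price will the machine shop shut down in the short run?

$19 per unit

The shutdown price is the minimum of AVC. VC = 37Q - 12Q^2 + 2Q^3, so AVC = 37 - 12Q + 2Q^2.
At the minimum of AVC, MC = AVC. MC = 37 - 24Q + 6Q^2; setting MC = AVC gives 4Q^2 - 12Q = 0, so Q = 3. min AVC = 19.
So the shutdown price is $19.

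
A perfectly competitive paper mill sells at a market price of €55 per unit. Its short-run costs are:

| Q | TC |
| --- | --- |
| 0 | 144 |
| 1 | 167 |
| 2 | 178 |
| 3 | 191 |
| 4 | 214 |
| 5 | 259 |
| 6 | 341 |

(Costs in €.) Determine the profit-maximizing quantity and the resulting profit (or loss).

Tabulate TR − TC: Q=0: -144; Q=1: -112; Q=2: -68; Q=3: -26; Q=4: 6; Q=5: 16; Q=6: -11.
Profit is maximized at Q = 5. AVC there is 115/5 = €23 ≤ P, so producing beats shutting down (which would give -€144).

Q = 5; profit = €16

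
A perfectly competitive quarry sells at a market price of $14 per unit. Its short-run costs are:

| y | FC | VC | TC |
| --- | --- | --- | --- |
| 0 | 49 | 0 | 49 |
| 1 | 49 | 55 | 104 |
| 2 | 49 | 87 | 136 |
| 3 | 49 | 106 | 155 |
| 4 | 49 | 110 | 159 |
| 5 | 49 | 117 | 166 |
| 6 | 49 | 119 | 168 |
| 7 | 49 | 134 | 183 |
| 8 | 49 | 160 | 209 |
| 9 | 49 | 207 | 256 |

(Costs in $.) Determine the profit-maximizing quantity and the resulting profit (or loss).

y = 0 (shut down); profit = -$49

Tabulate TR − TC: y=0: -49; y=1: -90; y=2: -108; y=3: -113; y=4: -103; y=5: -96; y=6: -84; y=7: -85; y=8: -97; y=9: -130.
Profit is highest at y = 0. Equivalently, the lowest AVC in the table is 134/7 ≈ $19.14 at y = 7, and P = $14 falls below it — price never covers variable cost, so the firm shuts down and loses only its fixed cost.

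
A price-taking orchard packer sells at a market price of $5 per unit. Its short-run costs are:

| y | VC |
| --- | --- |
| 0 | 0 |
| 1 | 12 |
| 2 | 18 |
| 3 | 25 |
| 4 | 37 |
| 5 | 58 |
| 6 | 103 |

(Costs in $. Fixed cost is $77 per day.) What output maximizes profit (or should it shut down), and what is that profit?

Compute π = P·y − TC at each output: y=0: -77; y=1: -84; y=2: -85; y=3: -87; y=4: -94; y=5: -110; y=6: -150.
Profit is highest at y = 0. Equivalently, the lowest AVC in the table is 25/3 ≈ $8.33 at y = 3, and P = $5 falls below it — price never covers variable cost, so the firm shuts down and loses only its fixed cost.

y = 0 (shut down); profit = -$77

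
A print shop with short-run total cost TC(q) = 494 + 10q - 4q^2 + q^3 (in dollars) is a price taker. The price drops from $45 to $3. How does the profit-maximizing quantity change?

MC = 10 - 8q + 3q^2; the shutdown threshold is min AVC = $6 (at q = 2).
At P = $45 ≥ min AVC, set P = MC on the rising branch: q = 5.
At P = $3 < min AVC = $6, price no longer covers variable cost at any output, so the firm shuts down: q = 0.

Output falls from 5 to 0 (the firm shuts down)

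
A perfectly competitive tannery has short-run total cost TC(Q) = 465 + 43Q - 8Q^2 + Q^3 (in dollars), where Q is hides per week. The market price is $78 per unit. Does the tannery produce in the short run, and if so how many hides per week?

Variable cost is VC = 43Q - 8Q^2 + Q^3, so AVC = VC/Q = 43 - 8Q + Q^2 and MC = dTC/dQ = 43 - 16Q + 3Q^2.
The AVC parabola has its vertex at Q = 8/2 = 4, where AVC = 43 - 8·4 + 4^2 = $27.
Because $78 ≥ $27, revenue can cover variable cost; the firm operates.
P = MC gives -35 - 16Q + 3Q^2 = 0, with roots -5/3 and 7. Take the larger (rising MC): Q* = 7.
Check: AVC at Q = 7 is $36 ≤ P, so revenue covers variable cost.
Profit = P·Q − TC = 78·7 − 717 = -$171, a loss, but smaller than the $465 fixed cost the firm would lose by shutting down.

Produce at Q = 7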